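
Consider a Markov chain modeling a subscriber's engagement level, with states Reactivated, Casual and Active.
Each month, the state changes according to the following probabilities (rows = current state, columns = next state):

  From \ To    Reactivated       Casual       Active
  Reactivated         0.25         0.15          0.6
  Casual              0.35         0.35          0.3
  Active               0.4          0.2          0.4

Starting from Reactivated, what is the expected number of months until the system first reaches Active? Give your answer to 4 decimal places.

1.8391

Let t(s) be the expected number of months to first reach Active from state s, with t(Active) = 0. Conditioning on the first month:
t(Reactivated) = 1 + 0.25·t(Reactivated) + 0.15·t(Casual)
t(Casual) = 1 + 0.35·t(Reactivated) + 0.35·t(Casual)
Solving: t(Reactivated) = 1.8391, t(Casual) = 2.5287.
Expected months from Reactivated to Active: 1.8391.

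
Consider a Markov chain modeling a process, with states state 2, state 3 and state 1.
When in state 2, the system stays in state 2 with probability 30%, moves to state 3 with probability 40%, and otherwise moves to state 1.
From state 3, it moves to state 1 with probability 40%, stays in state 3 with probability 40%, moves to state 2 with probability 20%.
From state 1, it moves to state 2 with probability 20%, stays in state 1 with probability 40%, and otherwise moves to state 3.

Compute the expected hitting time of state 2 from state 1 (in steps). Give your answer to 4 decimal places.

5.0000

Let t(s) be the expected number of steps to first reach state 2 from state s, with t(state 2) = 0. Conditioning on the first step:
t(state 3) = 1 + 0.4·t(state 3) + 0.4·t(state 1)
t(state 1) = 1 + 0.4·t(state 3) + 0.4·t(state 1)
Solving: t(state 3) = 5.0000, t(state 1) = 5.0000.
Expected steps from state 1 to state 2: 5.0000.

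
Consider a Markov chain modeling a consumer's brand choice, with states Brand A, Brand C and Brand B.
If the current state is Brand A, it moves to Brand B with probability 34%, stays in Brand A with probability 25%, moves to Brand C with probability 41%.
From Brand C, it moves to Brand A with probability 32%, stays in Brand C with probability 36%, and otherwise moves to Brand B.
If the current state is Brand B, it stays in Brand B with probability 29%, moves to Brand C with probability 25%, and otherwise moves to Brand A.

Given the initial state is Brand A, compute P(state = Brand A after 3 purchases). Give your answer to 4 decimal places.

0.3396

Propagate the distribution vector 3 purchases from Brand A.
After 0 purchases: (1.0000, 0.0000, 0.0000)
After 1 purchase: (0.2500, 0.4100, 0.3400)
After 2 purchases: (0.3501, 0.3351, 0.3148)
After 3 purchases: (0.3396, 0.3429, 0.3176)
P(in Brand A after 3 purchases) = 0.3396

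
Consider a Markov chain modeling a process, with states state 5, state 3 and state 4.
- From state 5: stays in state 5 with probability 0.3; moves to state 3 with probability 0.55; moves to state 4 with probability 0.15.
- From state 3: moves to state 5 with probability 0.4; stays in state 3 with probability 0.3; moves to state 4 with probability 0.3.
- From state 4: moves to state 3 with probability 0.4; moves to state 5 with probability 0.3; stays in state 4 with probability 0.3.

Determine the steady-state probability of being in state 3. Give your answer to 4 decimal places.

Let the stationary distribution be π with π = πP and π_1 + π_2 + π_3 = 1.
π_1 = 0.3·π_1 + 0.4·π_2 + 0.3·π_3
π_2 = 0.55·π_1 + 0.3·π_2 + 0.4·π_3
Solving with the normalization constraint gives π = (0.3410, 0.4101, 0.2488).
So the stationary probability of state 3 is 0.4101.

0.4101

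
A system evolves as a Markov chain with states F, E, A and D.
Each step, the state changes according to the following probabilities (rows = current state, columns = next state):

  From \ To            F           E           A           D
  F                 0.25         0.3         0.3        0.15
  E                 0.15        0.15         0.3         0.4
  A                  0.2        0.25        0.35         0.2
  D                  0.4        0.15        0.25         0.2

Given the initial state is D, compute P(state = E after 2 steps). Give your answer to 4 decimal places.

Propagate the distribution vector 2 steps from D.
After 0 steps: (0.0000, 0.0000, 0.0000, 1.0000)
After 1 step: (0.4000, 0.1500, 0.2500, 0.2000)
After 2 steps: (0.2525, 0.2350, 0.3025, 0.2100)
P(in E after 2 steps) = 0.2350

0.2350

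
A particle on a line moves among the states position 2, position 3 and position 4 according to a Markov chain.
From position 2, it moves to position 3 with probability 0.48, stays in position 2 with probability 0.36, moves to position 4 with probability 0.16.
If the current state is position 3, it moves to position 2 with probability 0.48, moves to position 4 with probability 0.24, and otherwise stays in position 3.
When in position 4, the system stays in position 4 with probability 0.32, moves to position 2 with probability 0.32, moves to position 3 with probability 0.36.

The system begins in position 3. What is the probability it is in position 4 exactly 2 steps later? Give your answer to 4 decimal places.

Sum over the intermediate state after 1 step:
P = P(position 3→position 2)·P(position 2→position 4) + P(position 3→position 3)·P(position 3→position 4) + P(position 3→position 4)·P(position 4→position 4)
  = 0.48×0.16 + 0.28×0.24 + 0.24×0.32
  = 0.0768 + 0.0672 + 0.0768 = 0.2208

0.2208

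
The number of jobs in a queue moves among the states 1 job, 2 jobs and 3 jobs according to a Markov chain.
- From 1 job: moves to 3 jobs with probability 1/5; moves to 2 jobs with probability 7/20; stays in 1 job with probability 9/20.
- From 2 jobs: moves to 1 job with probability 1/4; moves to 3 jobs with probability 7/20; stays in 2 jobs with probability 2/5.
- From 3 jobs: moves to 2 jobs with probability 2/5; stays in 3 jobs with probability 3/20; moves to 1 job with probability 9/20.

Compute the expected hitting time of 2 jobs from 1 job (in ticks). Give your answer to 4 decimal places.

Let t(s) be the expected number of ticks to first reach 2 jobs from state s, with t(2 jobs) = 0. Conditioning on the first tick:
t(1 job) = 1 + 0.45·t(1 job) + 0.2·t(3 jobs)
t(3 jobs) = 1 + 0.45·t(1 job) + 0.15·t(3 jobs)
Solving: t(1 job) = 2.7815, t(3 jobs) = 2.6490.
Expected ticks from 1 job to 2 jobs: 2.7815.

2.7815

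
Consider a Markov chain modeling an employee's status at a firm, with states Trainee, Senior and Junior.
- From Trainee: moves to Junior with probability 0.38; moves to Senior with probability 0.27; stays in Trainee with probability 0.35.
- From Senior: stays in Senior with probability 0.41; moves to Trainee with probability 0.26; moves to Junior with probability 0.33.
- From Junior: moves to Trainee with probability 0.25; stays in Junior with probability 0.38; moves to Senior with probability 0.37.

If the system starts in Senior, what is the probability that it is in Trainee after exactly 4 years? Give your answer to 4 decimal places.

Propagate the distribution vector 4 years from Senior.
After 0 years: (0.0000, 1.0000, 0.0000)
After 1 year: (0.2600, 0.4100, 0.3300)
After 2 years: (0.2801, 0.3604, 0.3595)
After 3 years: (0.2816, 0.3564, 0.3620)
After 4 years: (0.2817, 0.3561, 0.3622)
P(in Trainee after 4 years) = 0.2817

0.2817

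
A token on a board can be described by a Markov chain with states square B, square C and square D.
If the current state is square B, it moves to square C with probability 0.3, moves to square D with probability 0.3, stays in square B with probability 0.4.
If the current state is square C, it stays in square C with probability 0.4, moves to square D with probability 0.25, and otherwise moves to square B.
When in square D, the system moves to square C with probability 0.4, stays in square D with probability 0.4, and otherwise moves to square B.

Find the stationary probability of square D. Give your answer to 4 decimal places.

0.3129

Let the stationary distribution be π with π = πP and π_1 + π_2 + π_3 = 1.
π_1 = 0.4·π_1 + 0.35·π_2 + 0.2·π_3
π_2 = 0.3·π_1 + 0.4·π_2 + 0.4·π_3
Solving with the normalization constraint gives π = (0.3190, 0.3681, 0.3129).
So the stationary probability of square D is 0.3129.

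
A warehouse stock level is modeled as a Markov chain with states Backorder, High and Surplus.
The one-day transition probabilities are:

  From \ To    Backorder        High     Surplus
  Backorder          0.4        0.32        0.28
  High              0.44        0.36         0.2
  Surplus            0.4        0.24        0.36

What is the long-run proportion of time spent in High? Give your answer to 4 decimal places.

Let the stationary distribution be π with π = πP and π_1 + π_2 + π_3 = 1.
π_1 = 0.4·π_1 + 0.44·π_2 + 0.4·π_3
π_2 = 0.32·π_1 + 0.36·π_2 + 0.24·π_3
Solving with the normalization constraint gives π = (0.4124, 0.3102, 0.2774).
So the stationary probability of High is 0.3102.

0.3102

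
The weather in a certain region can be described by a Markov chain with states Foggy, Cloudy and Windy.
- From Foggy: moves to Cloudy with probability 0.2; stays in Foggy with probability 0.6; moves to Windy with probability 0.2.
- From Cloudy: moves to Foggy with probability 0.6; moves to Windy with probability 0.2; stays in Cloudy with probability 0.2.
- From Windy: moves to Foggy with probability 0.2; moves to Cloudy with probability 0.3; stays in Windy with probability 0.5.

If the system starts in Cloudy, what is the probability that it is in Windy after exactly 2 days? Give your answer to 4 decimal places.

0.2600

Sum over the intermediate state after 1 day:
P = P(Cloudy→Foggy)·P(Foggy→Windy) + P(Cloudy→Cloudy)·P(Cloudy→Windy) + P(Cloudy→Windy)·P(Windy→Windy)
  = 0.6×0.2 + 0.2×0.2 + 0.2×0.5
  = 0.1200 + 0.0400 + 0.1000 = 0.2600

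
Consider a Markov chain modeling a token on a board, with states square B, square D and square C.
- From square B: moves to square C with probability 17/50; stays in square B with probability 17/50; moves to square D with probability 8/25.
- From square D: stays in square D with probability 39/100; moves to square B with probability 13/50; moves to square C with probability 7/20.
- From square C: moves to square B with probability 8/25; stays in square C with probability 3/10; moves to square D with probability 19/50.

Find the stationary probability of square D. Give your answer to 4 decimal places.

0.3654

Let the stationary distribution be π with π = πP and π_1 + π_2 + π_3 = 1.
π_1 = 0.34·π_1 + 0.26·π_2 + 0.32·π_3
π_2 = 0.32·π_1 + 0.39·π_2 + 0.38·π_3
Solving with the normalization constraint gives π = (0.3042, 0.3654, 0.3304).
So the stationary probability of square D is 0.3654.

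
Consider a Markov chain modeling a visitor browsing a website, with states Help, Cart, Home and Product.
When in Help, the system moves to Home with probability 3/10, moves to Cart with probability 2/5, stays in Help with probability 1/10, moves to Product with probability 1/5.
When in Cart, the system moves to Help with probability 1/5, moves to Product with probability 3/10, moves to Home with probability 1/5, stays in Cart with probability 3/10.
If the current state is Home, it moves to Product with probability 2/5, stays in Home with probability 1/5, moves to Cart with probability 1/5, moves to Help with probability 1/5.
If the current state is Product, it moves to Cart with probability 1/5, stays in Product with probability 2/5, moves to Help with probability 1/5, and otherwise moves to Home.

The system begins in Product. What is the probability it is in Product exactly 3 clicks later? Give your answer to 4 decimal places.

Propagate the distribution vector 3 clicks from Product.
After 0 clicks: (0.0000, 0.0000, 0.0000, 1.0000)
After 1 click: (0.2000, 0.2000, 0.2000, 0.4000)
After 2 clicks: (0.1800, 0.2600, 0.2200, 0.3400)
After 3 clicks: (0.1820, 0.2620, 0.2180, 0.3380)
P(in Product after 3 clicks) = 0.3380

0.3380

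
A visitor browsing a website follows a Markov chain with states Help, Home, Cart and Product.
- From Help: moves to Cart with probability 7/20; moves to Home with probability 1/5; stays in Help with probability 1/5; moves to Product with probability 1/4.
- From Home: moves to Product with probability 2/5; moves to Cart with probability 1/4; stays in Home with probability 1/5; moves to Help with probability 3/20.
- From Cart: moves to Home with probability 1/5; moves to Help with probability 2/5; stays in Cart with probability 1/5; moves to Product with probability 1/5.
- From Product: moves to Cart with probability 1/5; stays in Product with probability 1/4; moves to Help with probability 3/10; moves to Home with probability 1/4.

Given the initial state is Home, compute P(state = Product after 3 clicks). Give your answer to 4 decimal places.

0.2714

Propagate the distribution vector 3 clicks from Home.
After 0 clicks: (0.0000, 1.0000, 0.0000, 0.0000)
After 1 click: (0.1500, 0.2000, 0.2500, 0.4000)
After 2 clicks: (0.2800, 0.2200, 0.2325, 0.2675)
After 3 clicks: (0.2623, 0.2134, 0.2530, 0.2714)
P(in Product after 3 clicks) = 0.2714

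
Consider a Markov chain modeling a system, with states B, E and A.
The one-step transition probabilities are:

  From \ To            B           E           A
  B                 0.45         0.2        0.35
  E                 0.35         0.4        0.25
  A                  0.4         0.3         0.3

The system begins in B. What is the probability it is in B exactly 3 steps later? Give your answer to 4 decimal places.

Propagate the distribution vector 3 steps from B.
After 0 steps: (1.0000, 0.0000, 0.0000)
After 1 step: (0.4500, 0.2000, 0.3500)
After 2 steps: (0.4125, 0.2750, 0.3125)
After 3 steps: (0.4069, 0.2863, 0.3069)
P(in B after 3 steps) = 0.4069

0.4069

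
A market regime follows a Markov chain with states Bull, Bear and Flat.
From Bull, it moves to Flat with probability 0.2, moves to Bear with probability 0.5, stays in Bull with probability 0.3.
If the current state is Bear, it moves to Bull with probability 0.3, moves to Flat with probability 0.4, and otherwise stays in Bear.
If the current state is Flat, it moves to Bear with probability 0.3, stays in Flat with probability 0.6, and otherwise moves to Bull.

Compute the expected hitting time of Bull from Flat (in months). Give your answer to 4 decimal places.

Let t(s) be the expected number of months to first reach Bull from state s, with t(Bull) = 0. Conditioning on the first month:
t(Bear) = 1 + 0.3·t(Bear) + 0.4·t(Flat)
t(Flat) = 1 + 0.3·t(Bear) + 0.6·t(Flat)
Solving: t(Bear) = 5.0000, t(Flat) = 6.2500.
Expected months from Flat to Bull: 6.2500.

6.2500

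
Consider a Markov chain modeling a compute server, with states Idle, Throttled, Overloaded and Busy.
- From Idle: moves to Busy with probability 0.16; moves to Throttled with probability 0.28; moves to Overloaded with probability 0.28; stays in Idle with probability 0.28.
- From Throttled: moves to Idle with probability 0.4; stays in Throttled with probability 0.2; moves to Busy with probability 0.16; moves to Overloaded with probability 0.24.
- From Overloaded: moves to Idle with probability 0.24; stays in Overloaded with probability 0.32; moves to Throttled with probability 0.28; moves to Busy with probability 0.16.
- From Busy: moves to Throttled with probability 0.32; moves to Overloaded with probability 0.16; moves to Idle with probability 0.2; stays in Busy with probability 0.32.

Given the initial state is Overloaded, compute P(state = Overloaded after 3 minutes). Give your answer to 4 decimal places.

Propagate the distribution vector 3 minutes from Overloaded.
After 0 minutes: (0.0000, 0.0000, 1.0000, 0.0000)
After 1 minute: (0.2400, 0.2800, 0.3200, 0.1600)
After 2 minutes: (0.2880, 0.2640, 0.2624, 0.1856)
After 3 minutes: (0.2863, 0.2663, 0.2577, 0.1897)
P(in Overloaded after 3 minutes) = 0.2577

0.2577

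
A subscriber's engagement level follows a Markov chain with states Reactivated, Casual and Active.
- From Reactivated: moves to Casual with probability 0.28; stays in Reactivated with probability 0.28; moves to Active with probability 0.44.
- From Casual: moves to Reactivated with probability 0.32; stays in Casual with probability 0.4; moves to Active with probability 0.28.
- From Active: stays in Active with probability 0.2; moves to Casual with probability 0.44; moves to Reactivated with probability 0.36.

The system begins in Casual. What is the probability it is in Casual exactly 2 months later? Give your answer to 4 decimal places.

0.3728

Sum over the intermediate state after 1 month:
P = P(Casual→Reactivated)·P(Reactivated→Casual) + P(Casual→Casual)·P(Casual→Casual) + P(Casual→Active)·P(Active→Casual)
  = 0.32×0.28 + 0.4×0.4 + 0.28×0.44
  = 0.0896 + 0.1600 + 0.1232 = 0.3728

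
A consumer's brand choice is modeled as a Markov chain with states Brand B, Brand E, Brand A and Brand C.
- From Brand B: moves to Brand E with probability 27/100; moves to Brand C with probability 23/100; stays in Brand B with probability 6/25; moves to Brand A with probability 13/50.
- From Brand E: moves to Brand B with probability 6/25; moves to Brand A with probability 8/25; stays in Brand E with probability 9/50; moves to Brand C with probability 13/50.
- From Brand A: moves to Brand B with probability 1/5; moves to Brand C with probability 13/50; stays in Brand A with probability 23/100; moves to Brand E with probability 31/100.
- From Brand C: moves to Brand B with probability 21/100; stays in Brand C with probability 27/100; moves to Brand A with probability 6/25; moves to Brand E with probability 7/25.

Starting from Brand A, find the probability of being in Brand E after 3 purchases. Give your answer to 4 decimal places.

Propagate the distribution vector 3 purchases from Brand A.
After 0 purchases: (0.0000, 0.0000, 1.0000, 0.0000)
After 1 purchase: (0.2000, 0.3100, 0.2300, 0.2600)
After 2 purchases: (0.2230, 0.2539, 0.2665, 0.2566)
After 3 purchases: (0.2216, 0.2604, 0.2621, 0.2559)
P(in Brand E after 3 purchases) = 0.2604

0.2604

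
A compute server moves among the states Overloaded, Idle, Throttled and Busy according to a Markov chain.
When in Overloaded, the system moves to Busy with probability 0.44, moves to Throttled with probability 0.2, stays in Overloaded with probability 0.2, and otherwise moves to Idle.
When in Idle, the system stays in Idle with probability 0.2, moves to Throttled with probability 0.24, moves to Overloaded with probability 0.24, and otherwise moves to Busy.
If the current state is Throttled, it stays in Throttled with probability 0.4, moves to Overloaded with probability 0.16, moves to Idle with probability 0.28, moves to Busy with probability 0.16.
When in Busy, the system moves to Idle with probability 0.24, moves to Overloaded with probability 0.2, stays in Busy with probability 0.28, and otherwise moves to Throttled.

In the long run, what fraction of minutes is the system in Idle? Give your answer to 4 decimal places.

Let the stationary distribution be π with π = πP and π_1 + π_2 + π_3 + π_4 = 1.
π_1 = 0.2·π_1 + 0.24·π_2 + 0.16·π_3 + 0.2·π_4
π_2 = 0.16·π_1 + 0.2·π_2 + 0.28·π_3 + 0.24·π_4
π_3 = 0.2·π_1 + 0.24·π_2 + 0.4·π_3 + 0.28·π_4
Solving with the normalization constraint gives π = (0.1975, 0.2267, 0.2899, 0.2859).
So the stationary probability of Idle is 0.2267.

0.2267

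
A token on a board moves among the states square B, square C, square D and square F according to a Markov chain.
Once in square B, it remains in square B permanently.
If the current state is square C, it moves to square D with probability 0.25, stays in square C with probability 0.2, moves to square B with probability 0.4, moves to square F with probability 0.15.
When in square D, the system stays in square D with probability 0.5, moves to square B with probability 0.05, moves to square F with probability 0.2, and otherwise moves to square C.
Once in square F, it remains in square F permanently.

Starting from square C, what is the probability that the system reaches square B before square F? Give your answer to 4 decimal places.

Let h(s) be the probability of absorption at square B starting from transient state s. Then h(square B) = 1 and h(square F) = 0. By first-step analysis:
h(square C) = 0.4·1 + 0.2·h(square C) + 0.25·h(square D) + 0.15·0
h(square D) = 0.05·1 + 0.25·h(square C) + 0.5·h(square D) + 0.2·0
Solving: h(square C) = 0.6296, h(square D) = 0.4148.
Starting from square C, the probability is 0.6296.

0.6296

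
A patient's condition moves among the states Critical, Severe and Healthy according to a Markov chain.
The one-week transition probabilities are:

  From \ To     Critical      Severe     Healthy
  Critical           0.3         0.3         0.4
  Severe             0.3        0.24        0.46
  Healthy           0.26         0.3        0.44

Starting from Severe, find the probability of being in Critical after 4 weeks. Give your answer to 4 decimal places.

0.2826

Propagate the distribution vector 4 weeks from Severe.
After 0 weeks: (0.0000, 1.0000, 0.0000)
After 1 week: (0.3000, 0.2400, 0.4600)
After 2 weeks: (0.2816, 0.2856, 0.4328)
After 3 weeks: (0.2827, 0.2829, 0.4344)
After 4 weeks: (0.2826, 0.2830, 0.4343)
P(in Critical after 4 weeks) = 0.2826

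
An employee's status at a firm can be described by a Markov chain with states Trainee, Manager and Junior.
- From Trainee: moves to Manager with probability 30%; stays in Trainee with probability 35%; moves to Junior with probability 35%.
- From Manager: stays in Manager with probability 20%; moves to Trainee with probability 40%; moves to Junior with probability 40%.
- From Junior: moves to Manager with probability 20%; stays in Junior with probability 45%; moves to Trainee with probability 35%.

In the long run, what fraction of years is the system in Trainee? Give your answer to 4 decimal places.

Let the stationary distribution be π with π = πP and π_1 + π_2 + π_3 = 1.
π_1 = 0.35·π_1 + 0.4·π_2 + 0.35·π_3
π_2 = 0.3·π_1 + 0.2·π_2 + 0.2·π_3
Solving with the normalization constraint gives π = (0.3618, 0.2362, 0.4020).
So the stationary probability of Trainee is 0.3618.

0.3618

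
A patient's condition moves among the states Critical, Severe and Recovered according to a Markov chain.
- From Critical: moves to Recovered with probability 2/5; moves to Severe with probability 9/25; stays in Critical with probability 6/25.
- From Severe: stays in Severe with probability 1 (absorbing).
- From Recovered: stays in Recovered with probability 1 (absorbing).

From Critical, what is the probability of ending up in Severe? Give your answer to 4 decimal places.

0.4737

Let h(s) be the probability of absorption at Severe starting from transient state s. Then h(Severe) = 1 and h(Recovered) = 0. By first-step analysis:
h(Critical) = 0.24·h(Critical) + 0.36·1 + 0.4·0
Solving: h(Critical) = 0.4737.
Starting from Critical, the probability is 0.4737.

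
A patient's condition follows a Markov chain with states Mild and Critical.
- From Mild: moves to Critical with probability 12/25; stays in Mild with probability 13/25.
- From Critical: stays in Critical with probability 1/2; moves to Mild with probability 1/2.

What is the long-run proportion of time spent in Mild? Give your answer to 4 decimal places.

0.5102

Let the stationary distribution be π with π = πP and π_1 + π_2 = 1.
π_1 = 0.52·π_1 + 0.5·π_2
Solving with the normalization constraint gives π = (0.5102, 0.4898).
So the stationary probability of Mild is 0.5102.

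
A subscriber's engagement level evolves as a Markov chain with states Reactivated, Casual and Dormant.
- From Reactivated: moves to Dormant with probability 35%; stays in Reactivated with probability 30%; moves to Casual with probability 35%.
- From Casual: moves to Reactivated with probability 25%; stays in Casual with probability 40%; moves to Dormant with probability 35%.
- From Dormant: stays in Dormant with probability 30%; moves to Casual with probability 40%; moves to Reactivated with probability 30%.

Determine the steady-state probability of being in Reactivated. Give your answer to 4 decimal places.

Let the stationary distribution be π with π = πP and π_1 + π_2 + π_3 = 1.
π_1 = 0.3·π_1 + 0.25·π_2 + 0.3·π_3
π_2 = 0.35·π_1 + 0.4·π_2 + 0.4·π_3
Solving with the normalization constraint gives π = (0.2807, 0.3860, 0.3333).
So the stationary probability of Reactivated is 0.2807.

0.2807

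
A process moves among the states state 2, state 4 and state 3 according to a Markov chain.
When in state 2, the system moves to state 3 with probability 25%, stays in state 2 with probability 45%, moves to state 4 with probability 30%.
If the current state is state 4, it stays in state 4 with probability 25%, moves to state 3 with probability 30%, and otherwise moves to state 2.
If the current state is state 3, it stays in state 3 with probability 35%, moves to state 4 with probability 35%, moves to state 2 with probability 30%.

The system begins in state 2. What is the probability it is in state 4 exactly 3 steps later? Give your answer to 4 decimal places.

Propagate the distribution vector 3 steps from state 2.
After 0 steps: (1.0000, 0.0000, 0.0000)
After 1 step: (0.4500, 0.3000, 0.2500)
After 2 steps: (0.4125, 0.2975, 0.2900)
After 3 steps: (0.4065, 0.2996, 0.2939)
P(in state 4 after 3 steps) = 0.2996

0.2996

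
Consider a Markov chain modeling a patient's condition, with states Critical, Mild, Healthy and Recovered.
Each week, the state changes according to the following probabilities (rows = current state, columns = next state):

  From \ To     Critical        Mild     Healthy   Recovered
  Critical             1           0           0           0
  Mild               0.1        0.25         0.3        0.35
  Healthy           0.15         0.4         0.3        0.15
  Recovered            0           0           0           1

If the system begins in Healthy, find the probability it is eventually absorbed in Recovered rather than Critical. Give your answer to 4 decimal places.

Let h(s) be the probability of absorption at Recovered starting from transient state s. Then h(Recovered) = 1 and h(Critical) = 0. By first-step analysis:
h(Mild) = 0.1·0 + 0.25·h(Mild) + 0.3·h(Healthy) + 0.35·1
h(Healthy) = 0.15·0 + 0.4·h(Mild) + 0.3·h(Healthy) + 0.15·1
Solving: h(Mild) = 0.7160, h(Healthy) = 0.6235.
Starting from Healthy, the probability is 0.6235.

0.6235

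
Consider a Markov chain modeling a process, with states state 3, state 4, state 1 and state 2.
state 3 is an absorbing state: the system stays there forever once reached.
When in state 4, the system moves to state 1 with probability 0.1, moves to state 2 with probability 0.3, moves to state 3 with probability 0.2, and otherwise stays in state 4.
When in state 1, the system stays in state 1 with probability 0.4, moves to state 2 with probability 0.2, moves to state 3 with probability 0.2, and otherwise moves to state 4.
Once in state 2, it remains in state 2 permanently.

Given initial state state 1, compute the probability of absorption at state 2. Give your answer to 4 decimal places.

0.5294

Let h(s) be the probability of absorption at state 2 starting from transient state s. Then h(state 2) = 1 and h(state 3) = 0. By first-step analysis:
h(state 4) = 0.2·0 + 0.4·h(state 4) + 0.1·h(state 1) + 0.3·1
h(state 1) = 0.2·0 + 0.2·h(state 4) + 0.4·h(state 1) + 0.2·1
Solving: h(state 4) = 0.5882, h(state 1) = 0.5294.
Starting from state 1, the probability is 0.5294.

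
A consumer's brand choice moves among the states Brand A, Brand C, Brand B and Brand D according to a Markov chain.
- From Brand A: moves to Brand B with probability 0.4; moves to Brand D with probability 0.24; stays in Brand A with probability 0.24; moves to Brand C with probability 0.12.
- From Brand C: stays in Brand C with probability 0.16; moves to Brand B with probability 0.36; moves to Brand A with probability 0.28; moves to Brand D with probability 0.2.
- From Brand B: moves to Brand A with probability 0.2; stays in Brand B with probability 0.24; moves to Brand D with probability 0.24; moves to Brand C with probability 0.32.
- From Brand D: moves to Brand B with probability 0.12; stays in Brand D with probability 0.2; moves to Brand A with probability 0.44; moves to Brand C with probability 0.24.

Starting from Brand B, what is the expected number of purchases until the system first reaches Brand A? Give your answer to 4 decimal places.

3.6519

Let t(s) be the expected number of purchases to first reach Brand A from state s, with t(Brand A) = 0. Conditioning on the first purchase:
t(Brand C) = 1 + 0.16·t(Brand C) + 0.36·t(Brand B) + 0.2·t(Brand D)
t(Brand B) = 1 + 0.32·t(Brand C) + 0.24·t(Brand B) + 0.24·t(Brand D)
t(Brand D) = 1 + 0.24·t(Brand C) + 0.12·t(Brand B) + 0.2·t(Brand D)
Solving: t(Brand C) = 3.4285, t(Brand B) = 3.6519, t(Brand D) = 2.8263.
Expected purchases from Brand B to Brand A: 3.6519.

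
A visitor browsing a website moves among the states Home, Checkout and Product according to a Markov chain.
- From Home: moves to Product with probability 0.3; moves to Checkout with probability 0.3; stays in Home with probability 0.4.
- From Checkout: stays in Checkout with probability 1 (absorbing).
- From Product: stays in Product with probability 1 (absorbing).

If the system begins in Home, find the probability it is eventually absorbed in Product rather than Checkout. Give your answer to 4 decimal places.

0.5000

Let h(s) be the probability of absorption at Product starting from transient state s. Then h(Product) = 1 and h(Checkout) = 0. By first-step analysis:
h(Home) = 0.4·h(Home) + 0.3·0 + 0.3·1
Solving: h(Home) = 0.5000.
Starting from Home, the probability is 0.5000.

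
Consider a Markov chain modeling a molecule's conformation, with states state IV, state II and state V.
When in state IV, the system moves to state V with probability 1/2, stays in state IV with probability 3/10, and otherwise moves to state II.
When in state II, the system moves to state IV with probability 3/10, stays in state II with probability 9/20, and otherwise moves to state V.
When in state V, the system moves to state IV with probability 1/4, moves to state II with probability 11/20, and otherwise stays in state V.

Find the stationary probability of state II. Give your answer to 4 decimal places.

Let the stationary distribution be π with π = πP and π_1 + π_2 + π_3 = 1.
π_1 = 0.3·π_1 + 0.3·π_2 + 0.25·π_3
π_2 = 0.2·π_1 + 0.45·π_2 + 0.55·π_3
Solving with the normalization constraint gives π = (0.2847, 0.4094, 0.3059).
So the stationary probability of state II is 0.4094.

0.4094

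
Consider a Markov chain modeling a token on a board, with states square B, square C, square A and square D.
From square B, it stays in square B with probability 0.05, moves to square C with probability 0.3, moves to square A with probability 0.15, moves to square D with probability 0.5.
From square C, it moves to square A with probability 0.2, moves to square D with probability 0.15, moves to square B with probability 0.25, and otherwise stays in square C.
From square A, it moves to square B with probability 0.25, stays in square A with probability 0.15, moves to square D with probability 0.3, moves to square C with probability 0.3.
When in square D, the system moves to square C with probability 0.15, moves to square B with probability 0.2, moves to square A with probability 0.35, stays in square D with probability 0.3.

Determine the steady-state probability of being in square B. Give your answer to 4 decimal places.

Let the stationary distribution be π with π = πP and π_1 + π_2 + π_3 + π_4 = 1.
π_1 = 0.05·π_1 + 0.25·π_2 + 0.25·π_3 + 0.2·π_4
π_2 = 0.3·π_1 + 0.4·π_2 + 0.3·π_3 + 0.15·π_4
π_3 = 0.15·π_1 + 0.2·π_2 + 0.15·π_3 + 0.35·π_4
Solving with the normalization constraint gives π = (0.1960, 0.2839, 0.2235, 0.2966).
So the stationary probability of square B is 0.1960.

0.1960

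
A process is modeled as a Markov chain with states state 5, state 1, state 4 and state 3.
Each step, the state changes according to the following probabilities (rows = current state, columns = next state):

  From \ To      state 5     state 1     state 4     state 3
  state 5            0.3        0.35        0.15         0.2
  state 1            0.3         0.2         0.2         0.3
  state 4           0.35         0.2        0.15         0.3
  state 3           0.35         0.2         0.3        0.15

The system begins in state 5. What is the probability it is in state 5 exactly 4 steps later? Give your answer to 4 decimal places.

Propagate the distribution vector 4 steps from state 5.
After 0 steps: (1.0000, 0.0000, 0.0000, 0.0000)
After 1 step: (0.3000, 0.3500, 0.1500, 0.2000)
After 2 steps: (0.3175, 0.2450, 0.1975, 0.2400)
After 3 steps: (0.3219, 0.2476, 0.1983, 0.2323)
After 4 steps: (0.3215, 0.2483, 0.1972, 0.2330)
P(in state 5 after 4 steps) = 0.3215

0.3215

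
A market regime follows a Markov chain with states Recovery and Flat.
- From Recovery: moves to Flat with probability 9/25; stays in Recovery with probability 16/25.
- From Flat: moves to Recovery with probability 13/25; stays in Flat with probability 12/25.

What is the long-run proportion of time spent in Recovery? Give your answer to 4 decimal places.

0.5909

Let the stationary distribution be π with π = πP and π_1 + π_2 = 1.
π_1 = 0.64·π_1 + 0.52·π_2
Solving with the normalization constraint gives π = (0.5909, 0.4091).
So the stationary probability of Recovery is 0.5909.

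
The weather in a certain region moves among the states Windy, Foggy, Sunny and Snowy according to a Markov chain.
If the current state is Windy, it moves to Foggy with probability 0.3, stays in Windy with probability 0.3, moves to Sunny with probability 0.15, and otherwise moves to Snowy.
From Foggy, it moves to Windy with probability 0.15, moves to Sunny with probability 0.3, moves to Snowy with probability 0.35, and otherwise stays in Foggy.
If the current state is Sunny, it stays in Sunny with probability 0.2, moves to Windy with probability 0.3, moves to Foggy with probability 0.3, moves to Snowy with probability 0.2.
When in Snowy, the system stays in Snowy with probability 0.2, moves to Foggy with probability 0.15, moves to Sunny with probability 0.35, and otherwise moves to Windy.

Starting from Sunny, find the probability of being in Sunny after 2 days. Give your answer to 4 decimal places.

Propagate the distribution vector 2 days from Sunny.
After 0 days: (0.0000, 0.0000, 1.0000, 0.0000)
After 1 day: (0.3000, 0.3000, 0.2000, 0.2000)
After 2 days: (0.2550, 0.2400, 0.2450, 0.2600)
P(in Sunny after 2 days) = 0.2450

0.2450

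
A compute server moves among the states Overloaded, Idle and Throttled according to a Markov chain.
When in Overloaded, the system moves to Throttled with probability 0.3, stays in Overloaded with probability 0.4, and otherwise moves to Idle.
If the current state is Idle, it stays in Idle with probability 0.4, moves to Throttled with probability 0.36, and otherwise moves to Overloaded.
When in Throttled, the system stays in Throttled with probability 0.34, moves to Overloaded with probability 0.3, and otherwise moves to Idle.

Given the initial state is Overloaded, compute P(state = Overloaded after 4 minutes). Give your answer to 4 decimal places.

Propagate the distribution vector 4 minutes from Overloaded.
After 0 minutes: (1.0000, 0.0000, 0.0000)
After 1 minute: (0.4000, 0.3000, 0.3000)
After 2 minutes: (0.3220, 0.3480, 0.3300)
After 3 minutes: (0.3113, 0.3546, 0.3341)
After 4 minutes: (0.3099, 0.3555, 0.3346)
P(in Overloaded after 4 minutes) = 0.3099

0.3099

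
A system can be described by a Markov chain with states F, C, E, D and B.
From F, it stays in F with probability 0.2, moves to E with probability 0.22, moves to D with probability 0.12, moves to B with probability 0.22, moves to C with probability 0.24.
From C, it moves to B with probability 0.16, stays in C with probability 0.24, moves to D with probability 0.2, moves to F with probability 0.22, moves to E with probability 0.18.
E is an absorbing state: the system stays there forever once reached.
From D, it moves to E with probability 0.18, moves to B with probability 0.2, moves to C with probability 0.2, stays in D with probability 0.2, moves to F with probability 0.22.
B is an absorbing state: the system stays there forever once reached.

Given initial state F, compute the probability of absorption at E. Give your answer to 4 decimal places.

0.5020

Let h(s) be the probability of absorption at E starting from transient state s. Then h(E) = 1 and h(B) = 0. By first-step analysis:
h(F) = 0.2·h(F) + 0.24·h(C) + 0.22·1 + 0.12·h(D) + 0.22·0
h(C) = 0.22·h(F) + 0.24·h(C) + 0.18·1 + 0.2·h(D) + 0.16·0
h(D) = 0.22·h(F) + 0.2·h(C) + 0.18·1 + 0.2·h(D) + 0.2·0
Solving: h(F) = 0.5020, h(C) = 0.5114, h(D) = 0.4909.
Starting from F, the probability is 0.5020.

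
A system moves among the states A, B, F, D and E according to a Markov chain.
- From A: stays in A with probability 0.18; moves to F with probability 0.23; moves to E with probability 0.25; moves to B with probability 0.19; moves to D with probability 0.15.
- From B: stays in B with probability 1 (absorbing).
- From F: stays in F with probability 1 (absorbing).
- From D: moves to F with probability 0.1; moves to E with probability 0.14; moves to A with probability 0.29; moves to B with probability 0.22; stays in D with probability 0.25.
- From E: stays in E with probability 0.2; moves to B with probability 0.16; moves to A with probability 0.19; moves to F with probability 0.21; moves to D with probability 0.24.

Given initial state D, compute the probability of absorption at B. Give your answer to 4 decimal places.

0.5715

Let h(s) be the probability of absorption at B starting from transient state s. Then h(B) = 1 and h(F) = 0. By first-step analysis:
h(A) = 0.18·h(A) + 0.19·1 + 0.23·0 + 0.15·h(D) + 0.25·h(E)
h(D) = 0.29·h(A) + 0.22·1 + 0.1·0 + 0.25·h(D) + 0.14·h(E)
h(E) = 0.19·h(A) + 0.16·1 + 0.21·0 + 0.24·h(D) + 0.2·h(E)
Solving: h(A) = 0.4846, h(D) = 0.5715, h(E) = 0.4866.
Starting from D, the probability is 0.5715.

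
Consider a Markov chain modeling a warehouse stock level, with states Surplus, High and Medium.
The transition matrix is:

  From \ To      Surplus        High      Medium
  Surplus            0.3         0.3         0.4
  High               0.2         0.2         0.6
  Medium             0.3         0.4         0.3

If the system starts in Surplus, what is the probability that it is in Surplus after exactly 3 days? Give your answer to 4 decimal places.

0.2690

Propagate the distribution vector 3 days from Surplus.
After 0 days: (1.0000, 0.0000, 0.0000)
After 1 day: (0.3000, 0.3000, 0.4000)
After 2 days: (0.2700, 0.3100, 0.4200)
After 3 days: (0.2690, 0.3110, 0.4200)
P(in Surplus after 3 days) = 0.2690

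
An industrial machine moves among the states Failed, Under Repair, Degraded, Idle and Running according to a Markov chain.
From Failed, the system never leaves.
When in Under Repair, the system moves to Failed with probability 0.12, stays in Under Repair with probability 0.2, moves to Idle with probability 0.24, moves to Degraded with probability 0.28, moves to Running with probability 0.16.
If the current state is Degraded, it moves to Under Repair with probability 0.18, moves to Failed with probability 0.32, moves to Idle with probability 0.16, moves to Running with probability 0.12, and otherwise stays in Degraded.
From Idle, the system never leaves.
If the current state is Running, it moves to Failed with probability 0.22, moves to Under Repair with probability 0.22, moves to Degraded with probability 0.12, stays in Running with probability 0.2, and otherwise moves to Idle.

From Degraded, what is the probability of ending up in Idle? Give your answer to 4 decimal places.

0.4098

Let h(s) be the probability of absorption at Idle starting from transient state s. Then h(Idle) = 1 and h(Failed) = 0. By first-step analysis:
h(Under Repair) = 0.12·0 + 0.2·h(Under Repair) + 0.28·h(Degraded) + 0.24·1 + 0.16·h(Running)
h(Degraded) = 0.32·0 + 0.18·h(Under Repair) + 0.22·h(Degraded) + 0.16·1 + 0.12·h(Running)
h(Running) = 0.22·0 + 0.22·h(Under Repair) + 0.12·h(Degraded) + 0.24·1 + 0.2·h(Running)
Solving: h(Under Repair) = 0.5457, h(Degraded) = 0.4098, h(Running) = 0.5115.
Starting from Degraded, the probability is 0.4098.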